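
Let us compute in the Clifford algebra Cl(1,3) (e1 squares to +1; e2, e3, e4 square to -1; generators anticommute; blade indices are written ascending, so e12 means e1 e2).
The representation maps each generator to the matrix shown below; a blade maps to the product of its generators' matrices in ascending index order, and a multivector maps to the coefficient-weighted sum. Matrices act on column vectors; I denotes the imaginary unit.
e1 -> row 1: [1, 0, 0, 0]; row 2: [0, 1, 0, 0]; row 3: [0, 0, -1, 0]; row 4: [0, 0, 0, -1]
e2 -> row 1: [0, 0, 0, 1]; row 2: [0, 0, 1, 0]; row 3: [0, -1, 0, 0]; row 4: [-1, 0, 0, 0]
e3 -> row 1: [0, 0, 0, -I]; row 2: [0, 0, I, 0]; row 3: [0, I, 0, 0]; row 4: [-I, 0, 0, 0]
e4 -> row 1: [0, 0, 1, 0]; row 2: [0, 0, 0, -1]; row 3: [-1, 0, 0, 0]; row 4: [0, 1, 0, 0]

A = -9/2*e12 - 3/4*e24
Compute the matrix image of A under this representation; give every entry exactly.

Bivector images (products of the table entries): rho(e12) = rho(e1)rho(e2) = row 1: [0, 0, 0, 1]; row 2: [0, 0, 1, 0]; row 3: [0, 1, 0, 0]; row 4: [1, 0, 0, 0]; rho(e24) = rho(e2)rho(e4) = row 1: [0, 1, 0, 0]; row 2: [-1, 0, 0, 0]; row 3: [0, 0, 0, 1]; row 4: [0, 0, -1, 0].
M = (-9/2)*rho(e12) + (-3/4)*rho(e24), summed entrywise:
Answer: row 1: [0, -3/4, 0, -9/2]; row 2: [3/4, 0, -9/2, 0]; row 3: [0, -9/2, 0, -3/4]; row 4: [-9/2, 0, 3/4, 0]


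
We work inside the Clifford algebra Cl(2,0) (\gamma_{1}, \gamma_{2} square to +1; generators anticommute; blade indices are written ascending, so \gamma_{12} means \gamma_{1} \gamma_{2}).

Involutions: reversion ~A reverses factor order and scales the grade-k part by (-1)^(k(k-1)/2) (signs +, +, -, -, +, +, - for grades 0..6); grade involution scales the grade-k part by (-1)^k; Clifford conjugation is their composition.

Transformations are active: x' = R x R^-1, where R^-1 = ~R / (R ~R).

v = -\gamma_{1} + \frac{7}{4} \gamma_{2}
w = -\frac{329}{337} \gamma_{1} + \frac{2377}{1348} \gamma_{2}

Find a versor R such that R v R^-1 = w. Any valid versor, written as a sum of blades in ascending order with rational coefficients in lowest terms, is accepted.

Construction: equal norms (both \frac{65}{16}) license R = v + w = -\frac{666}{337} \gamma_{1} + \frac{1184}{337} \gamma_{2} — nothing changes along that direction, while (v - w)/2 changes sign, so v maps onto w.
Answer: -\frac{666}{337} \gamma_{1} + \frac{1184}{337} \gamma_{2}


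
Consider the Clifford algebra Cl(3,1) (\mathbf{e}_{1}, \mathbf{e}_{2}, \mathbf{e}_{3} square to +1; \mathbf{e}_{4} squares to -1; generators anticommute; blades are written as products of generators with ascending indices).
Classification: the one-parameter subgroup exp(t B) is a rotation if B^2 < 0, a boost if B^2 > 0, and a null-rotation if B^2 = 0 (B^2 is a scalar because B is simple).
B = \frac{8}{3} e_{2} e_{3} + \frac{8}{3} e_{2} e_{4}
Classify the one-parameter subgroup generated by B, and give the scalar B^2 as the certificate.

B^2 term by term: the squares give (\frac{8}{3})^2*(e_{2} e_{3})^2 + (\frac{8}{3})^2*(e_{2} e_{4})^2 = \frac{64}{9}*(-1) + \frac{64}{9}*(+1) = 0 (each basis 2-blade squares to minus the product of its generators' squares); cross terms between blades sharing an index anticommute and cancel. So B^2 = 0.
Answer: null-rotation, certificate B^2 = 0. Key observation: B^2 = 0 is a conjugation invariant, so its sign decides the class regardless of the surface form of B.


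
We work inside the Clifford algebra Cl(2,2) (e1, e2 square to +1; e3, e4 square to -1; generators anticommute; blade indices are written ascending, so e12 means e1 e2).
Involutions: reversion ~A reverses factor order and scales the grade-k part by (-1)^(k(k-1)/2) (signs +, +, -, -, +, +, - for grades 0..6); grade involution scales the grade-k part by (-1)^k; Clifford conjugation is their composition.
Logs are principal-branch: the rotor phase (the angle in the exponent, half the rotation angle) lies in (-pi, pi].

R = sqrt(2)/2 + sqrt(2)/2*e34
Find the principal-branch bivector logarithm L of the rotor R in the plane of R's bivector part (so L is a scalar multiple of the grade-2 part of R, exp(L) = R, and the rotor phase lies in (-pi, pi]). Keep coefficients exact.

The scalar part of R is sqrt(2)/2, which pins the rotor phase on the principal branch; dividing the bivector part by the sine of that phase recovers the unit plane, and L is the phase times that plane.
Concretely: cos(phase) = sqrt(2)/2 gives phase = ±pi/4, and since phase/sin(phase) is even the sign is immaterial: L = (phase/sin(phase)) * <R>_2 = (sqrt(2)*pi/4) * <R>_2.
Answer: pi/4*e34


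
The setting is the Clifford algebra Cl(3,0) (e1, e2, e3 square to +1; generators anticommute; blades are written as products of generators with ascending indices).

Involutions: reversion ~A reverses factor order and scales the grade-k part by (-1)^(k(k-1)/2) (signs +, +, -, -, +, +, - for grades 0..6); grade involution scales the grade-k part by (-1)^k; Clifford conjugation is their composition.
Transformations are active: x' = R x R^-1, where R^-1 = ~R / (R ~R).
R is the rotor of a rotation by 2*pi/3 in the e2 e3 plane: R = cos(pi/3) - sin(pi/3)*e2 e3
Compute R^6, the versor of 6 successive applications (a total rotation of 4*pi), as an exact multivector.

Half-angle bookkeeping: 6 applications in e2 e3 add up to rotor phase 6*pi/3 = 2*pi, so R^6 = cos(2*pi) - sin(2*pi)*e2 e3.
cos(2*pi) = 1 and sin(2*pi) = 0, so R^6 = 1. The total rotation 4*pi is 2 full turns, so every vector returns to itself, yet the rotor is +1, back on the identity sheet (an even number of 2*pi turns).
Answer: 1


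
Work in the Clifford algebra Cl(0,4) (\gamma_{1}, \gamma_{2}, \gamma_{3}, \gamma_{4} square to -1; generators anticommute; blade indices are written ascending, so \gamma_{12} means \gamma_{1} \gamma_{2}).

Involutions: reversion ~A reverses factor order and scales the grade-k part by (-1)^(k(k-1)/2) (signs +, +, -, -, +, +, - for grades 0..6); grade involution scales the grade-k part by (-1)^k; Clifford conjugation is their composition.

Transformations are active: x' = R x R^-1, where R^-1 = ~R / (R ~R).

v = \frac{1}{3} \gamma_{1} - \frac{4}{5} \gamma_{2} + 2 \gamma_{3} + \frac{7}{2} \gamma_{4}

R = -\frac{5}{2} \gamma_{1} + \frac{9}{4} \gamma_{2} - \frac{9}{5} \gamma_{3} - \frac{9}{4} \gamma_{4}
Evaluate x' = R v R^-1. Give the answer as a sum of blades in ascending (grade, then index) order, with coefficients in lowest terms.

~R = -\frac{5}{2} \gamma_{1} + \frac{9}{4} \gamma_{2} - \frac{9}{5} \gamma_{3} - \frac{9}{4} \gamma_{4}, and R ~R = -\frac{3923}{200}, so R^-1 = ~R / (-\frac{3923}{200}).
R v = \frac{1693}{120} + \frac{5}{4} \gamma_{12} - \frac{22}{5} \gamma_{13} - 8 \gamma_{14} + \frac{153}{50} \gamma_{23} + \frac{243}{40} \gamma_{24} - \frac{9}{5} \gamma_{34}
Answer: \frac{38402}{11769} \gamma_{1} - \frac{95591}{39230} \gamma_{2} + \frac{2312}{3923} \gamma_{3} - \frac{1033}{3923} \gamma_{4}


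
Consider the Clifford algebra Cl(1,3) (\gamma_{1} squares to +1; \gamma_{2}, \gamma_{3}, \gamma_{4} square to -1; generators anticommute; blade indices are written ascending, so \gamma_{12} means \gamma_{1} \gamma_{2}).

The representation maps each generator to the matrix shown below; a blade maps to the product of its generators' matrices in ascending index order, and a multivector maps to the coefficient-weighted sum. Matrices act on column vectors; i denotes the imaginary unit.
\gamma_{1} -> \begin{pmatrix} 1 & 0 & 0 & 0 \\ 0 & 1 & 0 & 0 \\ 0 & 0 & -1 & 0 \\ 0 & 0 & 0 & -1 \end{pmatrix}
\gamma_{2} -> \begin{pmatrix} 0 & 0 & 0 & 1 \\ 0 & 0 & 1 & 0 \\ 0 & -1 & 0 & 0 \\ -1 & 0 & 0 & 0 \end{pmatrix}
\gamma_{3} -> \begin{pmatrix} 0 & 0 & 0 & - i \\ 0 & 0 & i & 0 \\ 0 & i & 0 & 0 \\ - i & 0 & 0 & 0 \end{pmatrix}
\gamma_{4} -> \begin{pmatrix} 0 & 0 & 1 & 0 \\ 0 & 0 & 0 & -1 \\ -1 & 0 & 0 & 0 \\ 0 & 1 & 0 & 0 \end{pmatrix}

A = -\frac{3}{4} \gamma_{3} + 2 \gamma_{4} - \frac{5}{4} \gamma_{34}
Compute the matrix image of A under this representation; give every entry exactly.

Bivector images (products of the table entries): rho(\gamma_{34}) = rho(\gamma_{3})rho(\gamma_{4}) = \begin{pmatrix} 0 & - i & 0 & 0 \\ - i & 0 & 0 & 0 \\ 0 & 0 & 0 & - i \\ 0 & 0 & - i & 0 \end{pmatrix}.
M = (-\frac{3}{4})*rho(\gamma_{3}) + (2)*rho(\gamma_{4}) + (-\frac{5}{4})*rho(\gamma_{34}), summed entrywise:
Answer: \begin{pmatrix} 0 & \frac{5 i}{4} & 2 & \frac{3 i}{4} \\ \frac{5 i}{4} & 0 & - \frac{3 i}{4} & -2 \\ -2 & - \frac{3 i}{4} & 0 & \frac{5 i}{4} \\ \frac{3 i}{4} & 2 & \frac{5 i}{4} & 0 \end{pmatrix}


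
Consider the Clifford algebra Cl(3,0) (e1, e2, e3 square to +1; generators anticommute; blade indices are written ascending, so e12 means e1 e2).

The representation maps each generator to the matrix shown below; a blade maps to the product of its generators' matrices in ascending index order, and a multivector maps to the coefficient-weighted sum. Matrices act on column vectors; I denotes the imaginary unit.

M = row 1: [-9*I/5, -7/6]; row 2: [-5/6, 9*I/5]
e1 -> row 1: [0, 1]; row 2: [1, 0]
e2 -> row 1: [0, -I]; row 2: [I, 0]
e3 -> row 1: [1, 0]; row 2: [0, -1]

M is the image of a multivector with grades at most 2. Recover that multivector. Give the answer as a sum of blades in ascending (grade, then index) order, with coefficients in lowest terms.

Method: 1, rho(e1), rho(e2), rho(e3) form a trace-orthogonal basis of the 2x2 complex matrices (tr(X Y) = 2 if X = Y, else 0), so M = m0*1 + m1*rho(e1) + m2*rho(e2) + m3*rho(e3) with m0 = tr(M)/2 = 0, m1 = tr(M rho(e1))/2 = -1, m2 = tr(M rho(e2))/2 = -I/6, m3 = tr(M rho(e3))/2 = -9*I/5.
Multiplying table entries, the bivector images are rho(e12) = I*rho(e3), rho(e13) = -I*rho(e2), rho(e23) = I*rho(e1); with real blade coefficients the real parts of m0..m3 are the coefficients of 1, e1, e2, e3 and the imaginary parts give the bivectors (e23: Im m1, e13: -Im m2, e12: Im m3).
Answer: -e1 - 9/5*e12 + 1/6*e13


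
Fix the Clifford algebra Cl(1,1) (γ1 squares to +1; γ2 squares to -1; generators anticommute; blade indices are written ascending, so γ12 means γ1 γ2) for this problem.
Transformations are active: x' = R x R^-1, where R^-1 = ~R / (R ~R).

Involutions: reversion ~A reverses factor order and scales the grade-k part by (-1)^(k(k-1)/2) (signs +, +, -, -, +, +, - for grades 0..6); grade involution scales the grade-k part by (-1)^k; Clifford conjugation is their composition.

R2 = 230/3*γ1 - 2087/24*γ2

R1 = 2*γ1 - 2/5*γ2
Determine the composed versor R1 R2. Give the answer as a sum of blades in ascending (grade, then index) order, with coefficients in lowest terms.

Distribute over the terms of R1 (each basis-blade product reordered to ascending indices, repeated generators contracted through their squares):
(2*γ1) R2 = 460/3 - 2087/12*γ12
(-2/5*γ2) R2 = -2087/60 + 92/3*γ12
Summing the partial products and collecting blades:
Answer: 2371/20 - 573/4*γ12


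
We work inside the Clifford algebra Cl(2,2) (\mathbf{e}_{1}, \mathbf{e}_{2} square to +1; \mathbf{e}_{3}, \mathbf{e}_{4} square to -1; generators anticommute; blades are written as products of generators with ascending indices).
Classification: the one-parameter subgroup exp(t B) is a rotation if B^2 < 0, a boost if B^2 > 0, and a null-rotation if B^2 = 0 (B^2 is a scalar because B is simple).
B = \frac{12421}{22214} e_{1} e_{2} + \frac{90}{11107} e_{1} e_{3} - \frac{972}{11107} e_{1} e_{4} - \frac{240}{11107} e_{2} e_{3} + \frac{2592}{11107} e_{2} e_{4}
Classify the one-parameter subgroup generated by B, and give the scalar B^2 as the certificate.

B^2 term by term: the squares give (\frac{12421}{22214})^2*(e_{1} e_{2})^2 + (\frac{90}{11107})^2*(e_{1} e_{3})^2 + (-\frac{972}{11107})^2*(e_{1} e_{4})^2 + (-\frac{240}{11107})^2*(e_{2} e_{3})^2 + (\frac{2592}{11107})^2*(e_{2} e_{4})^2 = \frac{154281241}{493461796}*(-1) + \frac{8100}{123365449}*(+1) + \frac{944784}{123365449}*(+1) + \frac{57600}{123365449}*(+1) + \frac{6718464}{123365449}*(+1) = -\frac{1}{4} (each basis 2-blade squares to minus the product of its generators' squares); cross terms between blades sharing an index anticommute and cancel; the commuting (index-disjoint) pairs give grade-4 terms 2*c*c'*(blade product), which cancel blade by blade — e_{1} e_{2} e_{3} e_{4}: -\frac{466560}{123365449} + \frac{466560}{123365449} = 0 — confirming B is simple. So B^2 = -\frac{1}{4}.
Answer: rotation, certificate B^2 = -\frac{1}{4}. Note: conjugating B changes its blade decomposition but never the scalar B^2 = -\frac{1}{4}, whose sign settles the classification.


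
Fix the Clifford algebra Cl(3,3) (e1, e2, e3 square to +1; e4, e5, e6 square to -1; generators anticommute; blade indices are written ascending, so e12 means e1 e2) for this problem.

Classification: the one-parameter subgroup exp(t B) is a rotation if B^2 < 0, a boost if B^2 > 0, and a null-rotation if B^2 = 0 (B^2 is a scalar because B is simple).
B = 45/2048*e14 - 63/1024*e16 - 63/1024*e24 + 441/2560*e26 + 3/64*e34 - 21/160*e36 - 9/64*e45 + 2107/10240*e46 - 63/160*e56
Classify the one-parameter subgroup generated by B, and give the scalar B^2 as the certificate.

B^2 term by term: the squares give (45/2048)^2*(e14)^2 + (-63/1024)^2*(e16)^2 + (-63/1024)^2*(e24)^2 + (441/2560)^2*(e26)^2 + (3/64)^2*(e34)^2 + (-21/160)^2*(e36)^2 + (-9/64)^2*(e45)^2 + (2107/10240)^2*(e46)^2 + (-63/160)^2*(e56)^2 = 2025/4194304*(+1) + 3969/1048576*(+1) + 3969/1048576*(+1) + 194481/6553600*(+1) + 9/4096*(+1) + 441/25600*(+1) + 81/4096*(-1) + 4439449/104857600*(-1) + 3969/25600*(-1) = -4/25 (each basis 2-blade squares to minus the product of its generators' squares); cross terms between blades sharing an index anticommute and cancel; the commuting (index-disjoint) pairs give grade-4 terms 2*c*c'*(blade product), which cancel blade by blade — e1246: -3969/524288 + 3969/524288 = 0; e1346: 189/32768 - 189/32768 = 0; e1456: -567/32768 + 567/32768 = 0; e2346: -1323/81920 + 1323/81920 = 0; e2456: 3969/81920 - 3969/81920 = 0; e3456: -189/5120 + 189/5120 = 0 — confirming B is simple. So B^2 = -4/25.
Answer: rotation, certificate B^2 = -4/25. One invariant decides it: the square -4/25 survives every conjugation, and its sign is exactly the classification.


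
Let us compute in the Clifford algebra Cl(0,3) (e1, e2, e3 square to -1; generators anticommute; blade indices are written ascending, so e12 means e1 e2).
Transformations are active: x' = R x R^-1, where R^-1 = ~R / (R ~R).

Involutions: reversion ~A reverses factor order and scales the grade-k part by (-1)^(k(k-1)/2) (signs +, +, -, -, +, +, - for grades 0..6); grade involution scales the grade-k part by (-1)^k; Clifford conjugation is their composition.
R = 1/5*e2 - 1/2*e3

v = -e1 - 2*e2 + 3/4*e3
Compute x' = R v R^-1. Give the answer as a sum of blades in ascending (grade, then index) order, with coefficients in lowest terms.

~R = 1/5*e2 - 1/2*e3, and R ~R = -29/100, so R^-1 = ~R / (-29/100).
R v = 31/40 + 1/5*e12 - 1/2*e13 - 17/20*e23
Answer: e1 + 27/29*e2 + 223/116*e3


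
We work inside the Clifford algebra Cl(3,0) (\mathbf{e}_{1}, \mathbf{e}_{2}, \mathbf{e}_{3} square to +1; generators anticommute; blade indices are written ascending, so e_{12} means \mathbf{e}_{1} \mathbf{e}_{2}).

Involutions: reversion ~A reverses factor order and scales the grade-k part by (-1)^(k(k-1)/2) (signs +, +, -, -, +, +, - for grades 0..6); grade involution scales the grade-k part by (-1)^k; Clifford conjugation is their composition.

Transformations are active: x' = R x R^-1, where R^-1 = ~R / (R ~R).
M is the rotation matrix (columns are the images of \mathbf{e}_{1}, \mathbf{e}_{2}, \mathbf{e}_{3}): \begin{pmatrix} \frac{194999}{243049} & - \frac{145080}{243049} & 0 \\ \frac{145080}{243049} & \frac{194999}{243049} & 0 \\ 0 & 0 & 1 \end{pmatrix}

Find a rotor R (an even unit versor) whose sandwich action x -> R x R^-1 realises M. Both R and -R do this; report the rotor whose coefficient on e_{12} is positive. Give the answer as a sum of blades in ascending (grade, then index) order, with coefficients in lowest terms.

Method: write R = a + b12*e_{12} + b13*e_{13} + b23*e_{23} with a^2 + b12^2 + b13^2 + b23^2 = 1 (so R^-1 = ~R). Expanding the columns R e_j ~R gives tr M = 4a^2 - 1 and, from the antisymmetric part, M21 - M12 = -4a*b12, M13 - M31 = 4a*b13, M32 - M23 = -4a*b23.
Here tr M = \frac{633047}{243049}, so a^2 = (1 + tr M)/4 = \frac{219024}{243049} and a = ±\frac{468}{493}. Taking a = \frac{468}{493}: M21 - M12 = \frac{290160}{243049}, M13 - M31 = 0, M32 - M23 = 0, giving b12 = -\frac{155}{493}, b13 = 0, b23 = 0, i.e. R = \frac{468}{493} - \frac{155}{493} e_{12}.
Its e_{12} coefficient is negative, so report the other preimage -R.
Answer: -\frac{468}{493} + \frac{155}{493} e_{12}. Sheet selection: the two-to-one cover makes ±R indistinguishable at the matrix level (trace \frac{633047}{243049}), so uniqueness comes from the required sign on e_{12}.


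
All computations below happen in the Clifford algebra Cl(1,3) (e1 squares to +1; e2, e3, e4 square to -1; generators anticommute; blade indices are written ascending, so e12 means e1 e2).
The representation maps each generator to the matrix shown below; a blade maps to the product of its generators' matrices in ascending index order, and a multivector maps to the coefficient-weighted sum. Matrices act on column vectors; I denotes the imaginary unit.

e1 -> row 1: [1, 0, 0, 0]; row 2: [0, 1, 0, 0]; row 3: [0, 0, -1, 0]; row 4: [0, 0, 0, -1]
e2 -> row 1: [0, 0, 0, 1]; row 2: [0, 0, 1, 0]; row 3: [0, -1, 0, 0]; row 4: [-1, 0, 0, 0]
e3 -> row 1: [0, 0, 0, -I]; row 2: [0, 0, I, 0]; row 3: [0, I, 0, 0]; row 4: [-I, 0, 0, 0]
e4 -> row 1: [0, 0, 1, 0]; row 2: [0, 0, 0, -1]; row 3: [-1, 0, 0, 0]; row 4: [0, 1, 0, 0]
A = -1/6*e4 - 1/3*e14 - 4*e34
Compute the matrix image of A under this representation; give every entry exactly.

Bivector images (products of the table entries): rho(e14) = rho(e1)rho(e4) = row 1: [0, 0, 1, 0]; row 2: [0, 0, 0, -1]; row 3: [1, 0, 0, 0]; row 4: [0, -1, 0, 0]; rho(e34) = rho(e3)rho(e4) = row 1: [0, -I, 0, 0]; row 2: [-I, 0, 0, 0]; row 3: [0, 0, 0, -I]; row 4: [0, 0, -I, 0].
M = (-1/6)*rho(e4) + (-1/3)*rho(e14) + (-4)*rho(e34), summed entrywise:
Answer: row 1: [0, 4*I, -1/2, 0]; row 2: [4*I, 0, 0, 1/2]; row 3: [-1/6, 0, 0, 4*I]; row 4: [0, 1/6, 4*I, 0]


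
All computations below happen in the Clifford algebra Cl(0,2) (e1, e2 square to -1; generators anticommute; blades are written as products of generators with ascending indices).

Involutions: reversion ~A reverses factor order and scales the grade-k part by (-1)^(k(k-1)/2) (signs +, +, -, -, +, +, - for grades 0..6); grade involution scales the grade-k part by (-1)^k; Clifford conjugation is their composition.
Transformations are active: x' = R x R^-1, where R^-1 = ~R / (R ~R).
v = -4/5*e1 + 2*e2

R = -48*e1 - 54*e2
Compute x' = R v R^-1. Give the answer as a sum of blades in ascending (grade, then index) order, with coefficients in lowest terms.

~R = -48*e1 - 54*e2, and R ~R = -5220, so R^-1 = ~R / (-5220).
R v = 348/5 - 696/5*e1 e2
Answer: 52/25*e1 - 14/25*e2


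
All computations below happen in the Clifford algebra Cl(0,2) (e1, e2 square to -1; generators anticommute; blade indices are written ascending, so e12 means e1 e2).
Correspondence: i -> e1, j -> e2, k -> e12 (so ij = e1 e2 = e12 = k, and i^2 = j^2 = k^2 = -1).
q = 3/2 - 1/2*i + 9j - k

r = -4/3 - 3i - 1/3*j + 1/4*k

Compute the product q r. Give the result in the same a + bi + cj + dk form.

In blades: q = 3/2 - 1/2*e1 + 9*e2 - e12, r = -4/3 - 3*e1 - 1/3*e2 + 1/4*e12.
Distribute q over r term by term (generator squares from the signature, products reordered to ascending indices): (3/2)*r = -2 - 9/2*e1 - 1/2*e2 + 3/8*e12; (-1/2*e1)*r = -3/2 + 2/3*e1 + 1/8*e2 + 1/6*e12; (9*e2)*r = 3 + 9/4*e1 - 12*e2 + 27*e12; (-e12)*r = 1/4 - 1/3*e1 + 3*e2 + 4/3*e12.
Sum: -1/4 - 23/12*e1 - 75/8*e2 + 231/8*e12; translating back through the correspondence:
Answer: -1/4 - 23/12*i - 75/8*j + 231/8*k


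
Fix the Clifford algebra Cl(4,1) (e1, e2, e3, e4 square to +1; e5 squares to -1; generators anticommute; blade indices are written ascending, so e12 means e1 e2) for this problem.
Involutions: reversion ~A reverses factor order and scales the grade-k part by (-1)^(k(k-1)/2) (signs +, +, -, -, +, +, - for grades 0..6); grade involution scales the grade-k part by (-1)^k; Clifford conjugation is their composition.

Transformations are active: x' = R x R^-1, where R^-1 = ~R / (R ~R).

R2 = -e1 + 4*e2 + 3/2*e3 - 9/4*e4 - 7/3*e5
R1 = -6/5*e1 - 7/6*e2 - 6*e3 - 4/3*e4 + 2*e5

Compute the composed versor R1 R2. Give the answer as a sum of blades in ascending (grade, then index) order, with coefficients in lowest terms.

Distribute over the terms of R1 (each basis-blade product reordered to ascending indices, repeated generators contracted through their squares):
(-6/5*e1) R2 = 6/5 - 24/5*e12 - 9/5*e13 + 27/10*e14 + 14/5*e15
(-7/6*e2) R2 = -14/3 - 7/6*e12 - 7/4*e23 + 21/8*e24 + 49/18*e25
(-6*e3) R2 = -9 - 6*e13 + 24*e23 + 27/2*e34 + 14*e35
(-4/3*e4) R2 = 3 - 4/3*e14 + 16/3*e24 + 2*e34 + 28/9*e45
(2*e5) R2 = 14/3 + 2*e15 - 8*e25 - 3*e35 + 9/2*e45
Summing the partial products and collecting blades:
Answer: -24/5 - 179/30*e12 - 39/5*e13 + 41/30*e14 + 24/5*e15 + 89/4*e23 + 191/24*e24 - 95/18*e25 + 31/2*e34 + 11*e35 + 137/18*e45


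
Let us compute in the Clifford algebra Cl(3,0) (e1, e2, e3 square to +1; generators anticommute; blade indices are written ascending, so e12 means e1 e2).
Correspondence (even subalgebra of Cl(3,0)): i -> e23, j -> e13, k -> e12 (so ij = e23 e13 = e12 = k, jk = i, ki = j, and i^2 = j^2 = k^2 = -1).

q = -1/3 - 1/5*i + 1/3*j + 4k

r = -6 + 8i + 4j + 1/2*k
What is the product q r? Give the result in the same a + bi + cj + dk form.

In blades: q = -1/3 + 4*e12 + 1/3*e13 - 1/5*e23, r = -6 + 1/2*e12 + 4*e13 + 8*e23.
Distribute q over r term by term (generator squares from the signature, products reordered to ascending indices): (-1/3)*r = 2 - 1/6*e12 - 4/3*e13 - 8/3*e23; (4*e12)*r = -2 - 24*e12 + 32*e13 - 16*e23; (1/3*e13)*r = -4/3 - 8/3*e12 - 2*e13 + 1/6*e23; (-1/5*e23)*r = 8/5 - 4/5*e12 + 1/10*e13 + 6/5*e23.
Sum: 4/15 - 829/30*e12 + 863/30*e13 - 173/10*e23; translating back through the correspondence:
Answer: 4/15 - 173/10*i + 863/30*j - 829/30*k


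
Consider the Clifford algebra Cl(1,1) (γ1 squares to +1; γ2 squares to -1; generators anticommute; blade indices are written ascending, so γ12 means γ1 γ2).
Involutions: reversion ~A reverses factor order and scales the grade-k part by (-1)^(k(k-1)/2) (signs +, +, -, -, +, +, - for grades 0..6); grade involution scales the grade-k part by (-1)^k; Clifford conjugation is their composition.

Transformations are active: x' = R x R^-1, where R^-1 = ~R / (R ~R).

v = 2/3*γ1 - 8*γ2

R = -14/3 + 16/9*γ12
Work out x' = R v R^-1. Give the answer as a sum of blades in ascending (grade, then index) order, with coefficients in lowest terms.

~R = -14/3 - 16/9*γ12, and R ~R = 1508/81, so R^-1 = ~R / (1508/81).
R v = 100/9*γ1 + 976/27*γ2
Answer: -7054/1131*γ1 - 3816/377*γ2


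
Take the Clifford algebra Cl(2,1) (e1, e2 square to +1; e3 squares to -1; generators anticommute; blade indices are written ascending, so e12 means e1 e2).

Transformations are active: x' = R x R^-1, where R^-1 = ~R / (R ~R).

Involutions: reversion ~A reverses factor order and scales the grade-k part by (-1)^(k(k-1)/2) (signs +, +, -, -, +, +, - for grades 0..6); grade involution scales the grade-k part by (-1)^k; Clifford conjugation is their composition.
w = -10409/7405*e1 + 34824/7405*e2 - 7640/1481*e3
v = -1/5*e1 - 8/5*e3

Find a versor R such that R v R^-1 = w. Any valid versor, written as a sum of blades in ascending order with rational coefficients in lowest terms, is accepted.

Reasoning: v^2 = w^2 = -63/25 since conjugation preserves the quadratic form; R = v + w = -2378/1481*e1 + 34824/7405*e2 - 50048/7405*e3 is then valid when invertible, keeping its own part and reversing (v - w)/2.
Answer: -2378/1481*e1 + 34824/7405*e2 - 50048/7405*e3


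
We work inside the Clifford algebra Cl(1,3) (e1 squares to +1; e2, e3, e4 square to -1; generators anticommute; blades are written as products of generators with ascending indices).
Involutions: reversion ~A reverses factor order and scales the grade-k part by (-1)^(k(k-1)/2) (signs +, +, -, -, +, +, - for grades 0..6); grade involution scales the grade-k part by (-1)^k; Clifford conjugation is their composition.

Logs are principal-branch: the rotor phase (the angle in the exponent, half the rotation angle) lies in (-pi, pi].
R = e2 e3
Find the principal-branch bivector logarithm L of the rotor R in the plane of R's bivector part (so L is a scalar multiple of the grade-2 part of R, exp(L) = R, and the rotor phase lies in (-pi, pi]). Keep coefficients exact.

The scalar part of R is 0, and that scalar determines the rotor phase on the principal branch; recovering the unit plane as bivector-part over sine of the phase gives L = phase * plane.
Concretely: cos(phase) = 0 gives phase = ±pi/2, and since phase/sin(phase) is even the sign is immaterial: L = (phase/sin(phase)) * <R>_2 = (pi/2) * <R>_2.
Answer: pi/2*e2 e3


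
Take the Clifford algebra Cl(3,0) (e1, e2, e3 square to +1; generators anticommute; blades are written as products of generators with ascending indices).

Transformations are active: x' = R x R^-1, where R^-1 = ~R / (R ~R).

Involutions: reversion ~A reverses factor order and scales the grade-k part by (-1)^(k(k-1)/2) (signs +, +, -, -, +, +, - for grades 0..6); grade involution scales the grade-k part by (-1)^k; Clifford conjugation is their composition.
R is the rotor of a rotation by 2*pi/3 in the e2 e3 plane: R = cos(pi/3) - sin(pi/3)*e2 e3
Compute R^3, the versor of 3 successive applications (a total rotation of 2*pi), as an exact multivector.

Because a rotor carries half the rotation angle, composing 3 copies of this e2 e3-plane rotor multiplies the phase: 3*(pi/3) = pi, hence R^3 = cos(pi) - sin(pi)*e2 e3.
cos(pi) = -1 and sin(pi) = 0, so R^3 = -1. The total rotation 2*pi is 1 full turn, so every vector returns to itself, yet the rotor is -1, on the OTHER sheet of the double cover (an odd number of 2*pi turns).
Answer: -1


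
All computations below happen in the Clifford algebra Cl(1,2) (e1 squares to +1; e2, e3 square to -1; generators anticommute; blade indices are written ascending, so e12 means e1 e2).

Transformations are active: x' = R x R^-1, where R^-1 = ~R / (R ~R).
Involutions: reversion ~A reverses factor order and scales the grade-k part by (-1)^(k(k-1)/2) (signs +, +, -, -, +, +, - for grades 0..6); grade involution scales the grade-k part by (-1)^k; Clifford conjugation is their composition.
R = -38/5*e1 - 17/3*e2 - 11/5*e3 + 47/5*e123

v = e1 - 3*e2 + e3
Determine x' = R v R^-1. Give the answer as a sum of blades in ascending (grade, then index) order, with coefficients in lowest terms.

~R = -38/5*e1 - 17/3*e2 - 11/5*e3 - 47/5*e123, and R ~R = 24563/225, so R^-1 = ~R / (24563/225).
R v = -112/5 + 286/15*e12 - 168/5*e13 - 43/15*e23
Answer: 3629/2233*e1 - 147/319*e2 - 7549/2233*e3


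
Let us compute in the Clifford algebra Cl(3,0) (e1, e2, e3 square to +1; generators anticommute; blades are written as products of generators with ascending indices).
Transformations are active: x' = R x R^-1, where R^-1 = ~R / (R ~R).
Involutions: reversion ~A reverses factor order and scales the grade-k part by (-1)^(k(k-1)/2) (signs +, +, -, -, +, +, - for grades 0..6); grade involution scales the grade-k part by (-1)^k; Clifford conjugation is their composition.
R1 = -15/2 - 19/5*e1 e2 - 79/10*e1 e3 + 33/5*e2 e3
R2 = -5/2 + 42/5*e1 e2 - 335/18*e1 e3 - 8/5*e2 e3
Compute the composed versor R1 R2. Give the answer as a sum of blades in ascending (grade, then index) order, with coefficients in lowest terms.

Distribute over the terms of R1 (each basis-blade product reordered to ascending indices, repeated generators contracted through their squares):
(-15/2) R2 = 75/4 - 63*e1 e2 + 1675/12*e1 e3 + 12*e2 e3
(-19/5*e1 e2) R2 = 798/25 + 19/2*e1 e2 + 152/25*e1 e3 - 1273/18*e2 e3
(-79/10*e1 e3) R2 = -5293/36 - 316/25*e1 e2 + 79/4*e1 e3 - 1659/25*e2 e3
(33/5*e2 e3) R2 = 264/25 - 737/6*e1 e2 - 1386/25*e1 e3 - 33/2*e2 e3
Summing the partial products and collecting blades:
Answer: -38609/450 - 14173/75*e1 e2 + 8248/75*e1 e3 - 31856/225*e2 e3


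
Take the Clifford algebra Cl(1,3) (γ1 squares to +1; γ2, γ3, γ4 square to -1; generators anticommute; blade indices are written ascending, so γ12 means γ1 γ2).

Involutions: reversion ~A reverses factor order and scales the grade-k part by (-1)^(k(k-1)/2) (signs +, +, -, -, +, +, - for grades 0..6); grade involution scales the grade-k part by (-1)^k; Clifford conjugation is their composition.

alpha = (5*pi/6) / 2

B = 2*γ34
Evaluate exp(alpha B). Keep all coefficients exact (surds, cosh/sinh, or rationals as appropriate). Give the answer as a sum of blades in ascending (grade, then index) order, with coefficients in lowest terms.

B^2 = (2)^2*(γ34)^2 = 4*(-1) = -4 (a basis 2-blade squares to minus the product of its generators' squares).
B^2 = -4 — since the square is negative, the closed form is circular: l = 2, alpha*l = 5*pi/6, so exp(alpha B) = cos(5*pi/6) + (sin(5*pi/6)/2)*B = -sqrt(3)/2 + (1/4)*B.
Answer: -sqrt(3)/2 + 1/2*γ34


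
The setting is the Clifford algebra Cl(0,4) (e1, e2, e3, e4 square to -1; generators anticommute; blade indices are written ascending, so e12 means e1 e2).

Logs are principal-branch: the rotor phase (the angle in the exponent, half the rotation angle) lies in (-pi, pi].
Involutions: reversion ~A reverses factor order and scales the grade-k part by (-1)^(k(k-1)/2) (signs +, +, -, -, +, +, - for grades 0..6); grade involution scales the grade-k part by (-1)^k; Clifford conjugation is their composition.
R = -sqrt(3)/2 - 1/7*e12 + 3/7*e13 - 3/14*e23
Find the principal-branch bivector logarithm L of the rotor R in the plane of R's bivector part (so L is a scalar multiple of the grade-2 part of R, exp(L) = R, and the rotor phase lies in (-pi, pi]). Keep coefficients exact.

The scalar part of R is -sqrt(3)/2, which fixes the principal-branch rotor phase; the unit plane is then the bivector part divided by the sine of that phase, and L is that plane scaled by the phase.
Concretely: cos(phase) = -sqrt(3)/2 gives phase = ±5*pi/6, and since phase/sin(phase) is even the sign is immaterial: L = (phase/sin(phase)) * <R>_2 = (5*pi/3) * <R>_2.
Answer: -5*pi/21*e12 + 5*pi/7*e13 - 5*pi/14*e23


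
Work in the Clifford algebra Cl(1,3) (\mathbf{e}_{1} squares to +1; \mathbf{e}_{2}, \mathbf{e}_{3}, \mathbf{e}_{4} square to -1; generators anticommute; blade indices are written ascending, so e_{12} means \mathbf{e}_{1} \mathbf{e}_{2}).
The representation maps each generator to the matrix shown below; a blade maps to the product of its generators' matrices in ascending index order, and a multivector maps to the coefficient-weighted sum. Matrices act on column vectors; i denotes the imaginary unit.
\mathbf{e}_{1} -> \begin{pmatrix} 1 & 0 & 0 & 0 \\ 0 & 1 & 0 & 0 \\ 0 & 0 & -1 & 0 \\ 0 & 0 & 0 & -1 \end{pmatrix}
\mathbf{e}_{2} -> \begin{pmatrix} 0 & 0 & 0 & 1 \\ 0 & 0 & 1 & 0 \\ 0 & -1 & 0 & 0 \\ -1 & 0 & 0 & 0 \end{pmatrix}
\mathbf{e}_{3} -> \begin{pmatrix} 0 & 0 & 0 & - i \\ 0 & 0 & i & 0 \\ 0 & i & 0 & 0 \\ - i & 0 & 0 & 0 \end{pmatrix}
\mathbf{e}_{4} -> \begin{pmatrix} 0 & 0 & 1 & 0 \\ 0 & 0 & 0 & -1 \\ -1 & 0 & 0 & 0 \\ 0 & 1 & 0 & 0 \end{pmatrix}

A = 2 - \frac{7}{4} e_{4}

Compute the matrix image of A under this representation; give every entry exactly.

M = (2)*1 + (-\frac{7}{4})*rho(e_{4}), summed entrywise (1 is the identity matrix):
Answer: \begin{pmatrix} 2 & 0 & - \frac{7}{4} & 0 \\ 0 & 2 & 0 & \frac{7}{4} \\ \frac{7}{4} & 0 & 2 & 0 \\ 0 & - \frac{7}{4} & 0 & 2 \end{pmatrix}


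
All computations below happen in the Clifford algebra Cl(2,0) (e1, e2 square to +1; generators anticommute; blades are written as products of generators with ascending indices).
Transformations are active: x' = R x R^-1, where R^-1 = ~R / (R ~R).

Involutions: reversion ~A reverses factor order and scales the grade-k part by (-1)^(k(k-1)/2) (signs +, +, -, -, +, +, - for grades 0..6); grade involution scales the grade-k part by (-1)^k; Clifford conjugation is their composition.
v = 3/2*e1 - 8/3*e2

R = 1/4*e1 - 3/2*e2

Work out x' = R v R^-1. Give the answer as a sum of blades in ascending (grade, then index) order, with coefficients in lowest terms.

~R = 1/4*e1 - 3/2*e2, and R ~R = 37/16, so R^-1 = ~R / (37/16).
R v = 35/8 + 19/12*e1 e2
Answer: -41/74*e1 - 334/111*e2


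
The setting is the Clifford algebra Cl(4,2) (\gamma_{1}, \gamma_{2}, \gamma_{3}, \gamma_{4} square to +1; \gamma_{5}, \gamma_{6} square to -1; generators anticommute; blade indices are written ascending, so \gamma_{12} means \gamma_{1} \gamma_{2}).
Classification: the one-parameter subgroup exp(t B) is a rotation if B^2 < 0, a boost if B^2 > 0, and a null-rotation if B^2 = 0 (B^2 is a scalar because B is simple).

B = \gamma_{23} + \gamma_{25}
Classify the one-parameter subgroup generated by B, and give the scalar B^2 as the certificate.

B^2 term by term: the squares give (1)^2*(\gamma_{23})^2 + (1)^2*(\gamma_{25})^2 = 1*(-1) + 1*(+1) = 0 (each basis 2-blade squares to minus the product of its generators' squares); cross terms between blades sharing an index anticommute and cancel. So B^2 = 0.
Answer: null-rotation, certificate B^2 = 0. The scalar 0 is the complete invariant here: its sign names the subgroup type.


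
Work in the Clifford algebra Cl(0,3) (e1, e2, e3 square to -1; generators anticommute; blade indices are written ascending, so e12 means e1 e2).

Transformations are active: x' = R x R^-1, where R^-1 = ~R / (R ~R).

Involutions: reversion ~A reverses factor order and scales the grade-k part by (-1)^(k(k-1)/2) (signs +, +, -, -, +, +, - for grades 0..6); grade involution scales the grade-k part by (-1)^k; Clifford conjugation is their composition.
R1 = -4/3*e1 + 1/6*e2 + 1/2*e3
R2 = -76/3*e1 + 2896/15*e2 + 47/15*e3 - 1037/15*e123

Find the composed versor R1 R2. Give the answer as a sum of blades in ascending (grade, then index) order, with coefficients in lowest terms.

Distribute over the terms of R1 (each basis-blade product reordered to ascending indices, repeated generators contracted through their squares):
(-4/3*e1) R2 = -304/9 - 11584/45*e12 - 188/45*e13 - 4148/45*e23
(1/6*e2) R2 = -1448/45 + 38/9*e12 - 1037/90*e13 + 47/90*e23
(1/2*e3) R2 = -47/30 + 1037/30*e12 + 38/3*e13 - 1448/15*e23
Summing the partial products and collecting blades:
Answer: -6077/90 - 6559/30*e12 - 91/30*e13 - 16937/90*e23


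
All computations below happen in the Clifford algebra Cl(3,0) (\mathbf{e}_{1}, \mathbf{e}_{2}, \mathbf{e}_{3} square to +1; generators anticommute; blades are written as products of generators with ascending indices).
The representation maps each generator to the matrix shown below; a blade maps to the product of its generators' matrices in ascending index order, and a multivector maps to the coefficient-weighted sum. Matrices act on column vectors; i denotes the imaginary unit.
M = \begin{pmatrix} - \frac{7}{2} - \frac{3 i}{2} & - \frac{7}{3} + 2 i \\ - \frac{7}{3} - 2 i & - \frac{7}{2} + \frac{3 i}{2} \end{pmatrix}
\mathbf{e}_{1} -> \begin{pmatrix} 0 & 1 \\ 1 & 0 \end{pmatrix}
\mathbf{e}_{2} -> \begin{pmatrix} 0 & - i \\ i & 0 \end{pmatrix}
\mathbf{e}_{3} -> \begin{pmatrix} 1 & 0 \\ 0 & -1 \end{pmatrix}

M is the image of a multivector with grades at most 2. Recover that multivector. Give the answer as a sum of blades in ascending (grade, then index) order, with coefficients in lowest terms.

Method: 1, rho(e_{1}), rho(e_{2}), rho(e_{3}) form a trace-orthogonal basis of the 2x2 complex matrices (tr(X Y) = 2 if X = Y, else 0), so M = m0*1 + m1*rho(e_{1}) + m2*rho(e_{2}) + m3*rho(e_{3}) with m0 = tr(M)/2 = - \frac{7}{2}, m1 = tr(M rho(e_{1}))/2 = - \frac{7}{3}, m2 = tr(M rho(e_{2}))/2 = -2, m3 = tr(M rho(e_{3}))/2 = - \frac{3 i}{2}.
Multiplying table entries, the bivector images are rho(e_{1} e_{2}) = i*rho(e_{3}), rho(e_{1} e_{3}) = -i*rho(e_{2}), rho(e_{2} e_{3}) = i*rho(e_{1}); with real blade coefficients the real parts of m0..m3 are the coefficients of 1, e_{1}, e_{2}, e_{3} and the imaginary parts give the bivectors (e_{2} e_{3}: Im m1, e_{1} e_{3}: -Im m2, e_{1} e_{2}: Im m3).
Answer: -\frac{7}{2} - \frac{7}{3} e_{1} - 2 e_{2} - \frac{3}{2} e_{1} e_{2}


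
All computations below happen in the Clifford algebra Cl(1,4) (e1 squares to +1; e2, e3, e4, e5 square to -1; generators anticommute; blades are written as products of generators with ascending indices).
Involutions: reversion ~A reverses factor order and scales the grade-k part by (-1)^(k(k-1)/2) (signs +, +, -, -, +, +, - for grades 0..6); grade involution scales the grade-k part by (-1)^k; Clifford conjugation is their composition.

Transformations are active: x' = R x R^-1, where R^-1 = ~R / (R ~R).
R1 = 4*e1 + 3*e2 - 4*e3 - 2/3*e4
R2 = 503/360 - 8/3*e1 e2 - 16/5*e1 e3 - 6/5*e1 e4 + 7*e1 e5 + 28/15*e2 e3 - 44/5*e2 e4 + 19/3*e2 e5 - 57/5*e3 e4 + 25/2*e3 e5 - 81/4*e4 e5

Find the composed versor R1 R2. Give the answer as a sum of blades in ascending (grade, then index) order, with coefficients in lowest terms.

Distribute over the terms of R1 (each basis-blade product reordered to ascending indices, repeated generators contracted through their squares):
(4*e1) R2 = 503/90*e1 - 32/3*e2 - 64/5*e3 - 24/5*e4 + 28*e5 + 112/15*e1 e2 e3 - 176/5*e1 e2 e4 + 76/3*e1 e2 e5 - 228/5*e1 e3 e4 + 50*e1 e3 e5 - 81*e1 e4 e5
(3*e2) R2 = -8*e1 + 503/120*e2 - 28/5*e3 + 132/5*e4 - 19*e5 + 48/5*e1 e2 e3 + 18/5*e1 e2 e4 - 21*e1 e2 e5 - 171/5*e2 e3 e4 + 75/2*e2 e3 e5 - 243/4*e2 e4 e5
(-4*e3) R2 = 64/5*e1 - 112/15*e2 - 503/90*e3 - 228/5*e4 + 50*e5 + 32/3*e1 e2 e3 - 24/5*e1 e3 e4 + 28*e1 e3 e5 - 176/5*e2 e3 e4 + 76/3*e2 e3 e5 + 81*e3 e4 e5
(-2/3*e4) R2 = 4/5*e1 + 88/15*e2 + 38/5*e3 - 503/540*e4 - 27/2*e5 + 16/9*e1 e2 e4 + 32/15*e1 e3 e4 + 14/3*e1 e4 e5 - 56/45*e2 e3 e4 + 38/9*e2 e4 e5 + 25/3*e3 e4 e5
Summing the partial products and collecting blades:
Answer: 1007/90*e1 - 323/40*e2 - 295/18*e3 - 13463/540*e4 + 91/2*e5 + 416/15*e1 e2 e3 - 1342/45*e1 e2 e4 + 13/3*e1 e2 e5 - 724/15*e1 e3 e4 + 78*e1 e3 e5 - 229/3*e1 e4 e5 - 3179/45*e2 e3 e4 + 377/6*e2 e3 e5 - 2035/36*e2 e4 e5 + 268/3*e3 e4 e5


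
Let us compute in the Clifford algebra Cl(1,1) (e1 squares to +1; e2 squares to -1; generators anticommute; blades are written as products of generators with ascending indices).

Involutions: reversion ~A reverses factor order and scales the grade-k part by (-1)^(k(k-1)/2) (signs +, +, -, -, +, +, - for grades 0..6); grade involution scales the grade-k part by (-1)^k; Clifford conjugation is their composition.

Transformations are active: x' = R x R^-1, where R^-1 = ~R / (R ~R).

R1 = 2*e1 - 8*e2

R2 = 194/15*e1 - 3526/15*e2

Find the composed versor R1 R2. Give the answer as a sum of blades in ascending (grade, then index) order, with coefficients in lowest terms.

Distribute over the terms of R1 (each basis-blade product reordered to ascending indices, repeated generators contracted through their squares):
(2*e1) R2 = 388/15 - 7052/15*e1 e2
(-8*e2) R2 = -28208/15 + 1552/15*e1 e2
Summing the partial products and collecting blades:
Answer: -5564/3 - 1100/3*e1 e2


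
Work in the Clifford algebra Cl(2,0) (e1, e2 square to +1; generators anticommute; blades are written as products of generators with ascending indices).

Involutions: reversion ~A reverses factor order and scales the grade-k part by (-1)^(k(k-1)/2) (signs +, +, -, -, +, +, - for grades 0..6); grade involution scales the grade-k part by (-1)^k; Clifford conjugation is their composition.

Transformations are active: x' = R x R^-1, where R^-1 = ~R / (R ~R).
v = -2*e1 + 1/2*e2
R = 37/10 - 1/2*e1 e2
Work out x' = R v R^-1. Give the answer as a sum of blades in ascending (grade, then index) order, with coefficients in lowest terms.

~R = 37/10 + 1/2*e1 e2, and R ~R = 697/50, so R^-1 = ~R / (697/50).
R v = -153/20*e1 + 17/20*e2
Answer: -169/82*e1 - 2/41*e2


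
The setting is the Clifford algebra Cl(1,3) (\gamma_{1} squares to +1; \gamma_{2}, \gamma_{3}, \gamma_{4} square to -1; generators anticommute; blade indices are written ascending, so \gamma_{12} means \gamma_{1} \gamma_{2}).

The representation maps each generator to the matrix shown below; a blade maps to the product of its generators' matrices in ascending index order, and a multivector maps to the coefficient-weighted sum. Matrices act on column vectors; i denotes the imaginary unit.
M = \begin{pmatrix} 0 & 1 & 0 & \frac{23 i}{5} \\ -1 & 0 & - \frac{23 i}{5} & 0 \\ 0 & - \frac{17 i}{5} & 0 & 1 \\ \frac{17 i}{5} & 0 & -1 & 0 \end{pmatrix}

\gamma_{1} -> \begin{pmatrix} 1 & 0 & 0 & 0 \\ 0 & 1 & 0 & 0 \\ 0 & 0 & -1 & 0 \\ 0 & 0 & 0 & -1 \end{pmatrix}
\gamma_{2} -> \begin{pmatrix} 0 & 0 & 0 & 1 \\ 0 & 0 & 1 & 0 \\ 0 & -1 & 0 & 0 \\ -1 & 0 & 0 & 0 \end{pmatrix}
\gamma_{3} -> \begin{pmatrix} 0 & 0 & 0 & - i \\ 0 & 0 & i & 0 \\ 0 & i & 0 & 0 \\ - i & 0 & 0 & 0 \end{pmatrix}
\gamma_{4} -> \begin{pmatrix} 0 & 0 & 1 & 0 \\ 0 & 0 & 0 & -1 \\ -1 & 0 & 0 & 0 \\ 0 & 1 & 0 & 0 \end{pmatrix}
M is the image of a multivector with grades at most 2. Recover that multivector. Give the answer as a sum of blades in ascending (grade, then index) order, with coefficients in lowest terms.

Method: the blade images are trace-orthogonal — tr(rho(e_A) rho(e_B)^-1) = 4 if A = B and 0 otherwise — and rho(e_A)^-1 = (e_A)^2 * rho(e_A) with (e_A)^2 = +1 or -1, so the coefficient of e_A in the preimage is (e_A)^2 * tr(M rho(e_A))/4.
Nonzero projections over blades of grade <= 2: \gamma_{3}: (\gamma_{3})^2 = -1, tr(M rho(\gamma_{3})) = 16, coefficient -4; \gamma_{13}: (\gamma_{13})^2 = +1, tr(M rho(\gamma_{13})) = - \frac{12}{5}, coefficient -\frac{3}{5}; \gamma_{24}: (\gamma_{24})^2 = -1, tr(M rho(\gamma_{24})) = -4, coefficient 1. Every other blade of grade <= 2 projects to 0.
Answer: -4 \gamma_{3} - \frac{3}{5} \gamma_{13} + \gamma_{24}
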